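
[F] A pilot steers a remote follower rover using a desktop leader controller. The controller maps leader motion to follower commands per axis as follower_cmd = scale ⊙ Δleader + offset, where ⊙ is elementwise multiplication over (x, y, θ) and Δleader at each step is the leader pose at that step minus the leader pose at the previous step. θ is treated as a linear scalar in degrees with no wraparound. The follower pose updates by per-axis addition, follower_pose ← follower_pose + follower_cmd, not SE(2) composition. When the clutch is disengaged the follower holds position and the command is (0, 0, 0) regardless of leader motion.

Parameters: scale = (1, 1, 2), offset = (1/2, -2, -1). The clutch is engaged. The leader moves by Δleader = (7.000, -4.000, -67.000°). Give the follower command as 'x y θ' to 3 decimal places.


axis x: 1·7.000 + 1/2 = 7.500
axis y: 1·-4.000 + -2 = -6.000
axis θ: 2·-67.000 + -1 = -135.000

7.500 -6.000 -135.000


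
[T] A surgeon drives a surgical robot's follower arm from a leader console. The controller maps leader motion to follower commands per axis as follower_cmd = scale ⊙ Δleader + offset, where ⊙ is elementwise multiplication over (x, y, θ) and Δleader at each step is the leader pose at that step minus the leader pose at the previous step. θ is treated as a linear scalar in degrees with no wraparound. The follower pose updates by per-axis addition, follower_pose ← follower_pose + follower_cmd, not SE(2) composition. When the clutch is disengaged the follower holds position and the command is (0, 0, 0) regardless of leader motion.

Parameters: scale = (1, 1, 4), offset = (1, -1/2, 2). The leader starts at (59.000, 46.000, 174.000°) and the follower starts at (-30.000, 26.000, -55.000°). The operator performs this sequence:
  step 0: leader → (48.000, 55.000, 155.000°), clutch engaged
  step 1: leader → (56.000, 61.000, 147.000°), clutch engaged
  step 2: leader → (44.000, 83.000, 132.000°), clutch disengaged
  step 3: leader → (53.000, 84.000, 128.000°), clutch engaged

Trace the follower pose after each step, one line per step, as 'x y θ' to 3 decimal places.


-40.000 34.500 -129.000
-31.000 40.000 -159.000
-31.000 40.000 -159.000
-21.000 40.500 -173.000

step 0: Δleader=(-11.000, 9.000, -19.000°), engaged; cmd=(-10.000, 8.500, -74.000°) → follower=(-40.000, 34.500, -129.000°)
step 1: Δleader=(8.000, 6.000, -8.000°), engaged; cmd=(9.000, 5.500, -30.000°) → follower=(-31.000, 40.000, -159.000°)
step 2: Δleader=(-12.000, 22.000, -15.000°), disengaged; cmd=(0,0,0) → follower holds at (-31.000, 40.000, -159.000°)
step 3: Δleader=(9.000, 1.000, -4.000°), engaged; cmd=(10.000, 0.500, -14.000°) → follower=(-21.000, 40.500, -173.000°)


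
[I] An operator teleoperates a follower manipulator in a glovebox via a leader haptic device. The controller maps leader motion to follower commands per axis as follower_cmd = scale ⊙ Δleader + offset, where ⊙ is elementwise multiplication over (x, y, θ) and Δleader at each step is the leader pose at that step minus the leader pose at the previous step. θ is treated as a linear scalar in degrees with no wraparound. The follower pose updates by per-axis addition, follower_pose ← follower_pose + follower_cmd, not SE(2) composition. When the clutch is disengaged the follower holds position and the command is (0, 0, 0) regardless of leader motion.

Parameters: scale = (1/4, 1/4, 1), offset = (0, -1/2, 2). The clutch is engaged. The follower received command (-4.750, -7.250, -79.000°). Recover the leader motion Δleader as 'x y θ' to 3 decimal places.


-19.000 -27.000 -81.000

axis x: (-4.750 − 0) / (1/4) = -19.000
axis y: (-7.250 − -1/2) / (1/4) = -27.000
axis θ: (-79.000 − 2) / (1) = -81.000


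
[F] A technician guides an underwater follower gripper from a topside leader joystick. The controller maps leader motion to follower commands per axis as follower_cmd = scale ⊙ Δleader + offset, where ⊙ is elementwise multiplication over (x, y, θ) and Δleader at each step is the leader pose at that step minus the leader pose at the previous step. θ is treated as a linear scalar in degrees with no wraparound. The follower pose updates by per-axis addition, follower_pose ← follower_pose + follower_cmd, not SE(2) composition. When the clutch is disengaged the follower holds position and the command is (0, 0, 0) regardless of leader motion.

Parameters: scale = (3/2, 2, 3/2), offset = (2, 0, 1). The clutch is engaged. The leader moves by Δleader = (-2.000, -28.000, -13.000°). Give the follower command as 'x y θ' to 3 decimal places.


axis x: 3/2·-2.000 + 2 = -1.000
axis y: 2·-28.000 + 0 = -56.000
axis θ: 3/2·-13.000 + 1 = -18.500

-1.000 -56.000 -18.500


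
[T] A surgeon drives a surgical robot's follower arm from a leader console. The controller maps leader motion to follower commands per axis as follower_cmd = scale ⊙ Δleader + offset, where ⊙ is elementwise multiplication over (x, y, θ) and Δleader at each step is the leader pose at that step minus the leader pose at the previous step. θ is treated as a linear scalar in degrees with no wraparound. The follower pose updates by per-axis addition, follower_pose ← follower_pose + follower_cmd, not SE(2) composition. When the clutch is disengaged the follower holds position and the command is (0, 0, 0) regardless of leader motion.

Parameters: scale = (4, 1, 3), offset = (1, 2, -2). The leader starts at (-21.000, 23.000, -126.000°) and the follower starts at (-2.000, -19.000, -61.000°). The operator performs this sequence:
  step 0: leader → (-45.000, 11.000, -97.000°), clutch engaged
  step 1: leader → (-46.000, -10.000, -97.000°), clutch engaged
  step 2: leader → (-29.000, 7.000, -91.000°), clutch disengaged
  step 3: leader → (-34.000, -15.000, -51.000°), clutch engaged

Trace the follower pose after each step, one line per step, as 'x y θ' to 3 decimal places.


step 0: Δleader=(-24.000, -12.000, 29.000°), engaged; cmd=(-95.000, -10.000, 85.000°) → follower=(-97.000, -29.000, 24.000°)
step 1: Δleader=(-1.000, -21.000, 0.000°), engaged; cmd=(-3.000, -19.000, -2.000°) → follower=(-100.000, -48.000, 22.000°)
step 2: Δleader=(17.000, 17.000, 6.000°), disengaged; cmd=(0,0,0) → follower holds at (-100.000, -48.000, 22.000°)
step 3: Δleader=(-5.000, -22.000, 40.000°), engaged; cmd=(-19.000, -20.000, 118.000°) → follower=(-119.000, -68.000, 140.000°)

-97.000 -29.000 24.000
-100.000 -48.000 22.000
-100.000 -48.000 22.000
-119.000 -68.000 140.000


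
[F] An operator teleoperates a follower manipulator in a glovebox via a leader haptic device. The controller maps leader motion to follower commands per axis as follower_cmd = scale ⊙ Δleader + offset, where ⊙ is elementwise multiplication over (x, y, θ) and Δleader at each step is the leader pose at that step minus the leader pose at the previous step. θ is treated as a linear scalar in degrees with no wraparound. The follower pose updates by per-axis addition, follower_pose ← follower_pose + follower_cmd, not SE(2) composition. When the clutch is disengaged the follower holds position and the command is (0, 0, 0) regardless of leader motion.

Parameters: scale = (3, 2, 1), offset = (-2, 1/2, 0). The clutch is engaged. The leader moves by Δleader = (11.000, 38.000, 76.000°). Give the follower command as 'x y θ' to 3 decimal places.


31.000 76.500 76.000

axis x: 3·11.000 + -2 = 31.000
axis y: 2·38.000 + 1/2 = 76.500
axis θ: 1·76.000 + 0 = 76.000


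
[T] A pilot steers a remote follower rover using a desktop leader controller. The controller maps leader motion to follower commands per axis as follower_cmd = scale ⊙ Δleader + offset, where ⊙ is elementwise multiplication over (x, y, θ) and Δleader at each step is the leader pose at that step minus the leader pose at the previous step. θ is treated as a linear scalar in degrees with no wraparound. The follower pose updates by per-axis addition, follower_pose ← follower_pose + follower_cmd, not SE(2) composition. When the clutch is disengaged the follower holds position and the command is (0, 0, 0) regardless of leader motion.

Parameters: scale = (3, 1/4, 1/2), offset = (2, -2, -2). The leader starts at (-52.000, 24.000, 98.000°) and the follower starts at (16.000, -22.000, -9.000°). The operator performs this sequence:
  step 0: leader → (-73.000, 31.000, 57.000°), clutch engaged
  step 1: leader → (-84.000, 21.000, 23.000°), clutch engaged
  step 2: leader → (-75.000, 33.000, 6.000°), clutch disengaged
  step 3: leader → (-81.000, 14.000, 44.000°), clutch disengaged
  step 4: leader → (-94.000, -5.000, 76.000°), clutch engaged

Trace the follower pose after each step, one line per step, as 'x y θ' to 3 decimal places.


-45.000 -22.250 -31.500
-76.000 -26.750 -50.500
-76.000 -26.750 -50.500
-76.000 -26.750 -50.500
-113.000 -33.500 -36.500

step 0: Δleader=(-21.000, 7.000, -41.000°), engaged; cmd=(-61.000, -0.250, -22.500°) → follower=(-45.000, -22.250, -31.500°)
step 1: Δleader=(-11.000, -10.000, -34.000°), engaged; cmd=(-31.000, -4.500, -19.000°) → follower=(-76.000, -26.750, -50.500°)
step 2: Δleader=(9.000, 12.000, -17.000°), disengaged; cmd=(0,0,0) → follower holds at (-76.000, -26.750, -50.500°)
step 3: Δleader=(-6.000, -19.000, 38.000°), disengaged; cmd=(0,0,0) → follower holds at (-76.000, -26.750, -50.500°)
step 4: Δleader=(-13.000, -19.000, 32.000°), engaged; cmd=(-37.000, -6.750, 14.000°) → follower=(-113.000, -33.500, -36.500°)


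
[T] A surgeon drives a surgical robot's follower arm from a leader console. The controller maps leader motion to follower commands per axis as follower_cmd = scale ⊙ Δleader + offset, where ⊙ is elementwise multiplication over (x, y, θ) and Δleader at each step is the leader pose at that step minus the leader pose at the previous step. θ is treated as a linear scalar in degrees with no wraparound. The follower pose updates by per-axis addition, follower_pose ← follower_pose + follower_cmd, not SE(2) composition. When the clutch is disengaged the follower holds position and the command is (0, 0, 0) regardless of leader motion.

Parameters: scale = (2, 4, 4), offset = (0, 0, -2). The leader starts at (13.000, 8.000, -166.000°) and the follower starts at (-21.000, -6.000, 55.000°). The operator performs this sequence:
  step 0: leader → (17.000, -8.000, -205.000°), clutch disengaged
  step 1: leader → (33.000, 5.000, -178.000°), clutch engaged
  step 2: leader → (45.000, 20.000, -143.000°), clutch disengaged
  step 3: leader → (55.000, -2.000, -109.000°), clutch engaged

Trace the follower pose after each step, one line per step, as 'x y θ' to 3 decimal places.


-21.000 -6.000 55.000
11.000 46.000 161.000
11.000 46.000 161.000
31.000 -42.000 295.000

step 0: Δleader=(4.000, -16.000, -39.000°), disengaged; cmd=(0,0,0) → follower holds at (-21.000, -6.000, 55.000°)
step 1: Δleader=(16.000, 13.000, 27.000°), engaged; cmd=(32.000, 52.000, 106.000°) → follower=(11.000, 46.000, 161.000°)
step 2: Δleader=(12.000, 15.000, 35.000°), disengaged; cmd=(0,0,0) → follower holds at (11.000, 46.000, 161.000°)
step 3: Δleader=(10.000, -22.000, 34.000°), engaged; cmd=(20.000, -88.000, 134.000°) → follower=(31.000, -42.000, 295.000°)


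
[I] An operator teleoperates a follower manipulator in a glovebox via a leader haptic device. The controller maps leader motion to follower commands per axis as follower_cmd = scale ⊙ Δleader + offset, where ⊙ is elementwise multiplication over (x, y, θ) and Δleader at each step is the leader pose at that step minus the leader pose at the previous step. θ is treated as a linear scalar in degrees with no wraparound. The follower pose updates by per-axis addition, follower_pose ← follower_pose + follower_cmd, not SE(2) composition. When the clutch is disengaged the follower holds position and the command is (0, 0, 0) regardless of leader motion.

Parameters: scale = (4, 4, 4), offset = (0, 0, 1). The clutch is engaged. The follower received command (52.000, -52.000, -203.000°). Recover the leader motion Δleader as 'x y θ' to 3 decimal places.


13.000 -13.000 -51.000

axis x: (52.000 − 0) / (4) = 13.000
axis y: (-52.000 − 0) / (4) = -13.000
axis θ: (-203.000 − 1) / (4) = -51.000


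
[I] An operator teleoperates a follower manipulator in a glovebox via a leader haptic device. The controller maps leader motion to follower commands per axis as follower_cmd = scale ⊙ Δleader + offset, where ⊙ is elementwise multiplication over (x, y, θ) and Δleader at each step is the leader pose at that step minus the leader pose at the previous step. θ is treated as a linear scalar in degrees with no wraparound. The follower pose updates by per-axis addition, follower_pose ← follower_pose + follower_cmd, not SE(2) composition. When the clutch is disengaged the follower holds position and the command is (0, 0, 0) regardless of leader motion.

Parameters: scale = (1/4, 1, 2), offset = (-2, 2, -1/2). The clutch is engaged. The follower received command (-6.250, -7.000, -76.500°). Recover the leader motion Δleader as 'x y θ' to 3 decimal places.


-17.000 -9.000 -38.000

axis x: (-6.250 − -2) / (1/4) = -17.000
axis y: (-7.000 − 2) / (1) = -9.000
axis θ: (-76.500 − -1/2) / (2) = -38.000


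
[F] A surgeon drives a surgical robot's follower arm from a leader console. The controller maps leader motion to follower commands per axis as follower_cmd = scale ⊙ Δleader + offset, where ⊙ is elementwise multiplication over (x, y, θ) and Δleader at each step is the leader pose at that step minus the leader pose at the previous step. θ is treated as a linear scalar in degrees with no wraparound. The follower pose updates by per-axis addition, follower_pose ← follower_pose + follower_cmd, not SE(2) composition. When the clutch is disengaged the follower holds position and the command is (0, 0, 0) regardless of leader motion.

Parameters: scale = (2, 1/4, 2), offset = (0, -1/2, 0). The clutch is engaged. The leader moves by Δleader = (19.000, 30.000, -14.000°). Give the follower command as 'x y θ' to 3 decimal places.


axis x: 2·19.000 + 0 = 38.000
axis y: 1/4·30.000 + -1/2 = 7.000
axis θ: 2·-14.000 + 0 = -28.000

38.000 7.000 -28.000


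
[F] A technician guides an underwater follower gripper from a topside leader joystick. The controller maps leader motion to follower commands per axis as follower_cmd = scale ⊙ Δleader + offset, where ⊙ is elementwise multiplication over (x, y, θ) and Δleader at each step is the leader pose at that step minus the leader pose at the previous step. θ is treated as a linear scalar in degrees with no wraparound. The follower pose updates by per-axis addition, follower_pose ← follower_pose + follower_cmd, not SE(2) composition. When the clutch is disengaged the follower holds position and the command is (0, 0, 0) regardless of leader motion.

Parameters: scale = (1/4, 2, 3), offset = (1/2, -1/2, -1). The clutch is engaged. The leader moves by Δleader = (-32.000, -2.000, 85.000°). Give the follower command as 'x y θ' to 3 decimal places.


-7.500 -4.500 254.000

axis x: 1/4·-32.000 + 1/2 = -7.500
axis y: 2·-2.000 + -1/2 = -4.500
axis θ: 3·85.000 + -1 = 254.000


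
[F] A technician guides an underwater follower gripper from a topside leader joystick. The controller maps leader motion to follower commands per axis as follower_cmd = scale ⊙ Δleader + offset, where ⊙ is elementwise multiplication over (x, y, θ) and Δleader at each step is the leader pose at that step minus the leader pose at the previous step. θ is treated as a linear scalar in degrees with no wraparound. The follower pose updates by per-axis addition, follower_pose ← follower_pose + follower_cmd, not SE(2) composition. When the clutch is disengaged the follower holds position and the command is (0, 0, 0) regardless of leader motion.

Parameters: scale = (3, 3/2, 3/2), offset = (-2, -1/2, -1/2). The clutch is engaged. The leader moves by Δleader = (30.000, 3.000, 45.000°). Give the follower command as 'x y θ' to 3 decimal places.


axis x: 3·30.000 + -2 = 88.000
axis y: 3/2·3.000 + -1/2 = 4.000
axis θ: 3/2·45.000 + -1/2 = 67.000

88.000 4.000 67.000


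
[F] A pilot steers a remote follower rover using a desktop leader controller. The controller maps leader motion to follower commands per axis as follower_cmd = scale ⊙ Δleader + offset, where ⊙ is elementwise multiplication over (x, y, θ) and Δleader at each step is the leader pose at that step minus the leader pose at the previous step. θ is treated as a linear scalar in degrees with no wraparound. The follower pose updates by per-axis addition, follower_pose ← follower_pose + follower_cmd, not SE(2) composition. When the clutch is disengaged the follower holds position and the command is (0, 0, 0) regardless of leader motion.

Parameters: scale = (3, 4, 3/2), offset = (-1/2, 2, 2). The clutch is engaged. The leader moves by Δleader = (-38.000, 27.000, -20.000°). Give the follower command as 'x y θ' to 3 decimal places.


axis x: 3·-38.000 + -1/2 = -114.500
axis y: 4·27.000 + 2 = 110.000
axis θ: 3/2·-20.000 + 2 = -28.000

-114.500 110.000 -28.000


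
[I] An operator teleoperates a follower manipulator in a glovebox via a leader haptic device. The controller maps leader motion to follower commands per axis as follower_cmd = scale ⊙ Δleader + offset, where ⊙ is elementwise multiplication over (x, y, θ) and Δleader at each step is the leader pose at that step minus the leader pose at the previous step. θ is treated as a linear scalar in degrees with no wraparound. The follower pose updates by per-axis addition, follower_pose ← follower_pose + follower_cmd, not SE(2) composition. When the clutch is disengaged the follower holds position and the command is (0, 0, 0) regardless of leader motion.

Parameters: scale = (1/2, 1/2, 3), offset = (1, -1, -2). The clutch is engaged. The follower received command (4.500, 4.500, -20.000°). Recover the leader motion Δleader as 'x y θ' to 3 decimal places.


7.000 11.000 -6.000

axis x: (4.500 − 1) / (1/2) = 7.000
axis y: (4.500 − -1) / (1/2) = 11.000
axis θ: (-20.000 − -2) / (3) = -6.000


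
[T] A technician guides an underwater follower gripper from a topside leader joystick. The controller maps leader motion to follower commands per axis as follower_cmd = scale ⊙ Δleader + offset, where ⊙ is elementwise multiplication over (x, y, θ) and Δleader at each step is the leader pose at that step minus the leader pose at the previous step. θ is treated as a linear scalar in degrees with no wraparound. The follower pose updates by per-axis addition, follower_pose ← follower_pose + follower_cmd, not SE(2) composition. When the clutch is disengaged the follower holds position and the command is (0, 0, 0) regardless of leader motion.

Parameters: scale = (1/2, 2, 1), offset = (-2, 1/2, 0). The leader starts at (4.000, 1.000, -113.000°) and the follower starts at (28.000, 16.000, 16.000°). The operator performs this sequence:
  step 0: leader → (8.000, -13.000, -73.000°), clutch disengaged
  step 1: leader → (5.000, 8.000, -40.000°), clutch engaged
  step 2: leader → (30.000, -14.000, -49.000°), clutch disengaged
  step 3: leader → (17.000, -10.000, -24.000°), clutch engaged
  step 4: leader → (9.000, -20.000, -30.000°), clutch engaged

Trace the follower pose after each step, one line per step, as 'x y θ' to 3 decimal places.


28.000 16.000 16.000
24.500 58.500 49.000
24.500 58.500 49.000
16.000 67.000 74.000
10.000 47.500 68.000

step 0: Δleader=(4.000, -14.000, 40.000°), disengaged; cmd=(0,0,0) → follower holds at (28.000, 16.000, 16.000°)
step 1: Δleader=(-3.000, 21.000, 33.000°), engaged; cmd=(-3.500, 42.500, 33.000°) → follower=(24.500, 58.500, 49.000°)
step 2: Δleader=(25.000, -22.000, -9.000°), disengaged; cmd=(0,0,0) → follower holds at (24.500, 58.500, 49.000°)
step 3: Δleader=(-13.000, 4.000, 25.000°), engaged; cmd=(-8.500, 8.500, 25.000°) → follower=(16.000, 67.000, 74.000°)
step 4: Δleader=(-8.000, -10.000, -6.000°), engaged; cmd=(-6.000, -19.500, -6.000°) → follower=(10.000, 47.500, 68.000°)


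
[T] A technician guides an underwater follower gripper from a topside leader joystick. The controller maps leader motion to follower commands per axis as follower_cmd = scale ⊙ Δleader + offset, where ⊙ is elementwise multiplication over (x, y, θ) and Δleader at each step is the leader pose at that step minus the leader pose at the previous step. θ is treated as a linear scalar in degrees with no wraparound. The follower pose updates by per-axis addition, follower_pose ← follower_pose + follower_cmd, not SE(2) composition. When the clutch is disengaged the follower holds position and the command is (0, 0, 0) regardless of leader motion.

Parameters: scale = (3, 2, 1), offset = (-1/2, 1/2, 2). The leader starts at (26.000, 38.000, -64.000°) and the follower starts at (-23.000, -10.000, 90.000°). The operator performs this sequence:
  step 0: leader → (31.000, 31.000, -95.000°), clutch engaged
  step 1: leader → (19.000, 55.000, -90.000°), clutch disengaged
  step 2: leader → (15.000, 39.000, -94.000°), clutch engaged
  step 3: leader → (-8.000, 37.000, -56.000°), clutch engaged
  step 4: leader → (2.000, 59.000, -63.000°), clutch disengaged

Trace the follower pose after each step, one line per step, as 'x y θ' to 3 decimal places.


-8.500 -23.500 61.000
-8.500 -23.500 61.000
-21.000 -55.000 59.000
-90.500 -58.500 99.000
-90.500 -58.500 99.000

step 0: Δleader=(5.000, -7.000, -31.000°), engaged; cmd=(14.500, -13.500, -29.000°) → follower=(-8.500, -23.500, 61.000°)
step 1: Δleader=(-12.000, 24.000, 5.000°), disengaged; cmd=(0,0,0) → follower holds at (-8.500, -23.500, 61.000°)
step 2: Δleader=(-4.000, -16.000, -4.000°), engaged; cmd=(-12.500, -31.500, -2.000°) → follower=(-21.000, -55.000, 59.000°)
step 3: Δleader=(-23.000, -2.000, 38.000°), engaged; cmd=(-69.500, -3.500, 40.000°) → follower=(-90.500, -58.500, 99.000°)
step 4: Δleader=(10.000, 22.000, -7.000°), disengaged; cmd=(0,0,0) → follower holds at (-90.500, -58.500, 99.000°)


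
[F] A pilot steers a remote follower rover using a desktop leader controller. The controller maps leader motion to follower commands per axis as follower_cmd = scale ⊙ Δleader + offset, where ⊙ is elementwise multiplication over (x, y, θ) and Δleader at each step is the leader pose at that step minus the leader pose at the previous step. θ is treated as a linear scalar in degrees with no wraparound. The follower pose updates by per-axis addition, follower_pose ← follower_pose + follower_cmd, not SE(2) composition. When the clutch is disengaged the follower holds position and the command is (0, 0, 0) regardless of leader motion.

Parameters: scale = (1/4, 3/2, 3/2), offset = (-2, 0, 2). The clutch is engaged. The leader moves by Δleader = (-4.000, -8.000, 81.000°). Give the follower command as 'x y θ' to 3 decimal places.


-3.000 -12.000 123.500

axis x: 1/4·-4.000 + -2 = -3.000
axis y: 3/2·-8.000 + 0 = -12.000
axis θ: 3/2·81.000 + 2 = 123.500


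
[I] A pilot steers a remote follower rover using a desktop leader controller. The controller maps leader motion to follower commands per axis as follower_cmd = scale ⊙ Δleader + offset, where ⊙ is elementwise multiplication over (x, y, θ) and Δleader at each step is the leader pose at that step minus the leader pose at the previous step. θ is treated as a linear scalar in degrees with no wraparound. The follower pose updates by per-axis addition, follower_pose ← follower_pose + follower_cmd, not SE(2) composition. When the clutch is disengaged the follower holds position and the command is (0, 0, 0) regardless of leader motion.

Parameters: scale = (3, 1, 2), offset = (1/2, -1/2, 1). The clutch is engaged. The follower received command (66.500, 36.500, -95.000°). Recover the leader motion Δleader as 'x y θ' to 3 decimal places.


axis x: (66.500 − 1/2) / (3) = 22.000
axis y: (36.500 − -1/2) / (1) = 37.000
axis θ: (-95.000 − 1) / (2) = -48.000

22.000 37.000 -48.000


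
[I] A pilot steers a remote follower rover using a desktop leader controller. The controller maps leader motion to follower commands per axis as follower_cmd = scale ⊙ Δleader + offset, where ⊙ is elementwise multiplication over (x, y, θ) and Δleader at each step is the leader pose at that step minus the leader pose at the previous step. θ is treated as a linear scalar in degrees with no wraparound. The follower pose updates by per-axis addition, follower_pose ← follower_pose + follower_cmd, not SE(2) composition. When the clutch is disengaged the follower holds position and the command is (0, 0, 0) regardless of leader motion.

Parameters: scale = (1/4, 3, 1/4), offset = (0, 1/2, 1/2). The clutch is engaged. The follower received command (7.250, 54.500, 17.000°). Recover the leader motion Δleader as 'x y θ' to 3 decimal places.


29.000 18.000 66.000

axis x: (7.250 − 0) / (1/4) = 29.000
axis y: (54.500 − 1/2) / (3) = 18.000
axis θ: (17.000 − 1/2) / (1/4) = 66.000


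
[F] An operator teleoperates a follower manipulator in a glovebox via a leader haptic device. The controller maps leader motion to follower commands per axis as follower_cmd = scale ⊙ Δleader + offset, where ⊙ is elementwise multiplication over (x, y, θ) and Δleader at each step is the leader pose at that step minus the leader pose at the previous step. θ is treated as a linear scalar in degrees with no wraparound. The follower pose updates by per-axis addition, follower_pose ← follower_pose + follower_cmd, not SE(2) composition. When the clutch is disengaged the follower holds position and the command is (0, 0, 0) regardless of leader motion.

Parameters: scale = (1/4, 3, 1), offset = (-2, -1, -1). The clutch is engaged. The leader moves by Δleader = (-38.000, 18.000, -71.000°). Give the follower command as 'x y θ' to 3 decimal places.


-11.500 53.000 -72.000

axis x: 1/4·-38.000 + -2 = -11.500
axis y: 3·18.000 + -1 = 53.000
axis θ: 1·-71.000 + -1 = -72.000


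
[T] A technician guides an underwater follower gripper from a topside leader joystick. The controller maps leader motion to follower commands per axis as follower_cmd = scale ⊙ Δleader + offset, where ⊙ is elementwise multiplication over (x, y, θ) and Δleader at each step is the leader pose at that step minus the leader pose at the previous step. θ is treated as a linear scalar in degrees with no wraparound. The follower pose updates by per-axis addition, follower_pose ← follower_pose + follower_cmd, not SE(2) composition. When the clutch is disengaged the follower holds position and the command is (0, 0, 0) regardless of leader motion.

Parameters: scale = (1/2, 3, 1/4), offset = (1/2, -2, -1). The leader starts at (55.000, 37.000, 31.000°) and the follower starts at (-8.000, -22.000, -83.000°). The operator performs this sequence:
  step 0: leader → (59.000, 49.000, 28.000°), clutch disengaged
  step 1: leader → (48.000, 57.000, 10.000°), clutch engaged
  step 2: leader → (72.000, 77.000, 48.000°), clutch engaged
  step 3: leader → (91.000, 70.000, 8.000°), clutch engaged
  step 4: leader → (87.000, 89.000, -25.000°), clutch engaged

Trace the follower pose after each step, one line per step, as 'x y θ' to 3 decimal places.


step 0: Δleader=(4.000, 12.000, -3.000°), disengaged; cmd=(0,0,0) → follower holds at (-8.000, -22.000, -83.000°)
step 1: Δleader=(-11.000, 8.000, -18.000°), engaged; cmd=(-5.000, 22.000, -5.500°) → follower=(-13.000, 0.000, -88.500°)
step 2: Δleader=(24.000, 20.000, 38.000°), engaged; cmd=(12.500, 58.000, 8.500°) → follower=(-0.500, 58.000, -80.000°)
step 3: Δleader=(19.000, -7.000, -40.000°), engaged; cmd=(10.000, -23.000, -11.000°) → follower=(9.500, 35.000, -91.000°)
step 4: Δleader=(-4.000, 19.000, -33.000°), engaged; cmd=(-1.500, 55.000, -9.250°) → follower=(8.000, 90.000, -100.250°)

-8.000 -22.000 -83.000
-13.000 0.000 -88.500
-0.500 58.000 -80.000
9.500 35.000 -91.000
8.000 90.000 -100.250


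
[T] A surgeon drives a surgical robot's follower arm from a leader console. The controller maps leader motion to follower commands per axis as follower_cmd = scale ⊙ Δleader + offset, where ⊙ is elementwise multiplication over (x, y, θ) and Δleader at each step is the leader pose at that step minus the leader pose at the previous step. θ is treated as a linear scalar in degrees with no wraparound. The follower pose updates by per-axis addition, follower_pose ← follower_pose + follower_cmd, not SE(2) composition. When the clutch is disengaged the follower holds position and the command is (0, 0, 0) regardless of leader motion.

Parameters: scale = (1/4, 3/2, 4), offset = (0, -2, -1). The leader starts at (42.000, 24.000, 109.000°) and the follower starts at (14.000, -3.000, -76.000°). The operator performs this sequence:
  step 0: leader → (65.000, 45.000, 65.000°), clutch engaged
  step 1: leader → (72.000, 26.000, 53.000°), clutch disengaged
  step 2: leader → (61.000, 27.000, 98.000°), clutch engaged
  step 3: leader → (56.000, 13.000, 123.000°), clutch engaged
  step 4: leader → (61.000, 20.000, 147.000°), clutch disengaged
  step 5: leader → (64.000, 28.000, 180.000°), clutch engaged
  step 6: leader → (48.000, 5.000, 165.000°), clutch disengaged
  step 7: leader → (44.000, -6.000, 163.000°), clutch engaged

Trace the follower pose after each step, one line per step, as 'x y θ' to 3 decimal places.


19.750 26.500 -253.000
19.750 26.500 -253.000
17.000 26.000 -74.000
15.750 3.000 25.000
15.750 3.000 25.000
16.500 13.000 156.000
16.500 13.000 156.000
15.500 -5.500 147.000

step 0: Δleader=(23.000, 21.000, -44.000°), engaged; cmd=(5.750, 29.500, -177.000°) → follower=(19.750, 26.500, -253.000°)
step 1: Δleader=(7.000, -19.000, -12.000°), disengaged; cmd=(0,0,0) → follower holds at (19.750, 26.500, -253.000°)
step 2: Δleader=(-11.000, 1.000, 45.000°), engaged; cmd=(-2.750, -0.500, 179.000°) → follower=(17.000, 26.000, -74.000°)
step 3: Δleader=(-5.000, -14.000, 25.000°), engaged; cmd=(-1.250, -23.000, 99.000°) → follower=(15.750, 3.000, 25.000°)
step 4: Δleader=(5.000, 7.000, 24.000°), disengaged; cmd=(0,0,0) → follower holds at (15.750, 3.000, 25.000°)
step 5: Δleader=(3.000, 8.000, 33.000°), engaged; cmd=(0.750, 10.000, 131.000°) → follower=(16.500, 13.000, 156.000°)
step 6: Δleader=(-16.000, -23.000, -15.000°), disengaged; cmd=(0,0,0) → follower holds at (16.500, 13.000, 156.000°)
step 7: Δleader=(-4.000, -11.000, -2.000°), engaged; cmd=(-1.000, -18.500, -9.000°) → follower=(15.500, -5.500, 147.000°)


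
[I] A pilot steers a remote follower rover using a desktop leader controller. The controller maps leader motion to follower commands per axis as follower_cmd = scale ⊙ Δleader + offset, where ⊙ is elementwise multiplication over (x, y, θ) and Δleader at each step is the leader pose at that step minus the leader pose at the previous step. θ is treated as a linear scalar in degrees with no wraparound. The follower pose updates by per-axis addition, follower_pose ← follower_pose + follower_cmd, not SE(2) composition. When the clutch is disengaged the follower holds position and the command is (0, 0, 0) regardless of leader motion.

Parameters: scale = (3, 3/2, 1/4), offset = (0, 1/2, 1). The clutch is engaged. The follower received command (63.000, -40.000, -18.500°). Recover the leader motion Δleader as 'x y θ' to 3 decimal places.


21.000 -27.000 -78.000

axis x: (63.000 − 0) / (3) = 21.000
axis y: (-40.000 − 1/2) / (3/2) = -27.000
axis θ: (-18.500 − 1) / (1/4) = -78.000


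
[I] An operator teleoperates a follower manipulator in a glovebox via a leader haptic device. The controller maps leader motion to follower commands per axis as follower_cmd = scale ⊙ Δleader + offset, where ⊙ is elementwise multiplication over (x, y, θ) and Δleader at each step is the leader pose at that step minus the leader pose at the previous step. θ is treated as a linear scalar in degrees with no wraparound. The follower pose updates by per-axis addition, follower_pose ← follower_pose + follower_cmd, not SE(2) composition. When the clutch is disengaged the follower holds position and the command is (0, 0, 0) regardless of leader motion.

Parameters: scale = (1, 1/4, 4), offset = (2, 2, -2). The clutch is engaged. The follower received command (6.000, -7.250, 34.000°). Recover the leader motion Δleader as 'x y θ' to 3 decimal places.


axis x: (6.000 − 2) / (1) = 4.000
axis y: (-7.250 − 2) / (1/4) = -37.000
axis θ: (34.000 − -2) / (4) = 9.000

4.000 -37.000 9.000


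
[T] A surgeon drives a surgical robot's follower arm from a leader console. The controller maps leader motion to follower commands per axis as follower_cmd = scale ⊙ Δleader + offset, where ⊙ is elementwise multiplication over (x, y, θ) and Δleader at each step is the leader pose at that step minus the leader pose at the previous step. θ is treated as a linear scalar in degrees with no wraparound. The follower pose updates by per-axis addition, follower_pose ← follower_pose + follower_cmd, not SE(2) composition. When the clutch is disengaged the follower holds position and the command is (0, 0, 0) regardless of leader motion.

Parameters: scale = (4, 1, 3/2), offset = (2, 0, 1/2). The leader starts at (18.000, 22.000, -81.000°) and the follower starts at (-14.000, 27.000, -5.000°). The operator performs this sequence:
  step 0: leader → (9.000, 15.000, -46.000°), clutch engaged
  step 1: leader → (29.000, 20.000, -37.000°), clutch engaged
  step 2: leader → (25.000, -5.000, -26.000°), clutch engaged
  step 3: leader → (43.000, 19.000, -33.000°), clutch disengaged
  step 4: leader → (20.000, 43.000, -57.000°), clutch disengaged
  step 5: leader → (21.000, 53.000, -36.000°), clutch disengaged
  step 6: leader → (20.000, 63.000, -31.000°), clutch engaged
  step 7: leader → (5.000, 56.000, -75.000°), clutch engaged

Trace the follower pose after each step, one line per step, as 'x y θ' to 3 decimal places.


step 0: Δleader=(-9.000, -7.000, 35.000°), engaged; cmd=(-34.000, -7.000, 53.000°) → follower=(-48.000, 20.000, 48.000°)
step 1: Δleader=(20.000, 5.000, 9.000°), engaged; cmd=(82.000, 5.000, 14.000°) → follower=(34.000, 25.000, 62.000°)
step 2: Δleader=(-4.000, -25.000, 11.000°), engaged; cmd=(-14.000, -25.000, 17.000°) → follower=(20.000, 0.000, 79.000°)
step 3: Δleader=(18.000, 24.000, -7.000°), disengaged; cmd=(0,0,0) → follower holds at (20.000, 0.000, 79.000°)
step 4: Δleader=(-23.000, 24.000, -24.000°), disengaged; cmd=(0,0,0) → follower holds at (20.000, 0.000, 79.000°)
step 5: Δleader=(1.000, 10.000, 21.000°), disengaged; cmd=(0,0,0) → follower holds at (20.000, 0.000, 79.000°)
step 6: Δleader=(-1.000, 10.000, 5.000°), engaged; cmd=(-2.000, 10.000, 8.000°) → follower=(18.000, 10.000, 87.000°)
step 7: Δleader=(-15.000, -7.000, -44.000°), engaged; cmd=(-58.000, -7.000, -65.500°) → follower=(-40.000, 3.000, 21.500°)

-48.000 20.000 48.000
34.000 25.000 62.000
20.000 0.000 79.000
20.000 0.000 79.000
20.000 0.000 79.000
20.000 0.000 79.000
18.000 10.000 87.000
-40.000 3.000 21.500


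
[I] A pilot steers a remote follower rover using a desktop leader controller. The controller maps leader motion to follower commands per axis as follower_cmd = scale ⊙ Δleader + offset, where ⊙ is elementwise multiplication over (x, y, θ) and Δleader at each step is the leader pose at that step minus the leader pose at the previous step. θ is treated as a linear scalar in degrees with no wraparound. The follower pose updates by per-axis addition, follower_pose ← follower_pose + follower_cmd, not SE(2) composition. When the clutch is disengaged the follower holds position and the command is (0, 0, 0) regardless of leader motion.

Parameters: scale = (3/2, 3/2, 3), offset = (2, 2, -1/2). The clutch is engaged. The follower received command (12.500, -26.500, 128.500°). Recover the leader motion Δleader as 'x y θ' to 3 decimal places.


axis x: (12.500 − 2) / (3/2) = 7.000
axis y: (-26.500 − 2) / (3/2) = -19.000
axis θ: (128.500 − -1/2) / (3) = 43.000

7.000 -19.000 43.000


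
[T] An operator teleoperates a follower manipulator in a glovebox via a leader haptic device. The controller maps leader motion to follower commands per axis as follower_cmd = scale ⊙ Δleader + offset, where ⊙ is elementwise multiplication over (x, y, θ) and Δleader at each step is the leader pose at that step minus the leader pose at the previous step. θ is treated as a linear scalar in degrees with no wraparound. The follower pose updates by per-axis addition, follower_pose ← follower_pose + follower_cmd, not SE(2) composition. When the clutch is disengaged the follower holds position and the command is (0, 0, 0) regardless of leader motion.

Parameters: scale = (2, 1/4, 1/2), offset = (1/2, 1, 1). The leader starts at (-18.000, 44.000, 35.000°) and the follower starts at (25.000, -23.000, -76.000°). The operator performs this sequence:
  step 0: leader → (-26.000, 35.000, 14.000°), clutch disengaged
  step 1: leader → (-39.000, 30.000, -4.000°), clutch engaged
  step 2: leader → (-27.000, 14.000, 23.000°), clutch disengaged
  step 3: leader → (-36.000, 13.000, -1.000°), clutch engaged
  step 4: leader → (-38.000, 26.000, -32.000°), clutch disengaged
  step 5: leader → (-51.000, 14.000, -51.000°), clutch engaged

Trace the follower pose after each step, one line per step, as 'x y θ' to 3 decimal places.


25.000 -23.000 -76.000
-0.500 -23.250 -84.000
-0.500 -23.250 -84.000
-18.000 -22.500 -95.000
-18.000 -22.500 -95.000
-43.500 -24.500 -103.500

step 0: Δleader=(-8.000, -9.000, -21.000°), disengaged; cmd=(0,0,0) → follower holds at (25.000, -23.000, -76.000°)
step 1: Δleader=(-13.000, -5.000, -18.000°), engaged; cmd=(-25.500, -0.250, -8.000°) → follower=(-0.500, -23.250, -84.000°)
step 2: Δleader=(12.000, -16.000, 27.000°), disengaged; cmd=(0,0,0) → follower holds at (-0.500, -23.250, -84.000°)
step 3: Δleader=(-9.000, -1.000, -24.000°), engaged; cmd=(-17.500, 0.750, -11.000°) → follower=(-18.000, -22.500, -95.000°)
step 4: Δleader=(-2.000, 13.000, -31.000°), disengaged; cmd=(0,0,0) → follower holds at (-18.000, -22.500, -95.000°)
step 5: Δleader=(-13.000, -12.000, -19.000°), engaged; cmd=(-25.500, -2.000, -8.500°) → follower=(-43.500, -24.500, -103.500°)


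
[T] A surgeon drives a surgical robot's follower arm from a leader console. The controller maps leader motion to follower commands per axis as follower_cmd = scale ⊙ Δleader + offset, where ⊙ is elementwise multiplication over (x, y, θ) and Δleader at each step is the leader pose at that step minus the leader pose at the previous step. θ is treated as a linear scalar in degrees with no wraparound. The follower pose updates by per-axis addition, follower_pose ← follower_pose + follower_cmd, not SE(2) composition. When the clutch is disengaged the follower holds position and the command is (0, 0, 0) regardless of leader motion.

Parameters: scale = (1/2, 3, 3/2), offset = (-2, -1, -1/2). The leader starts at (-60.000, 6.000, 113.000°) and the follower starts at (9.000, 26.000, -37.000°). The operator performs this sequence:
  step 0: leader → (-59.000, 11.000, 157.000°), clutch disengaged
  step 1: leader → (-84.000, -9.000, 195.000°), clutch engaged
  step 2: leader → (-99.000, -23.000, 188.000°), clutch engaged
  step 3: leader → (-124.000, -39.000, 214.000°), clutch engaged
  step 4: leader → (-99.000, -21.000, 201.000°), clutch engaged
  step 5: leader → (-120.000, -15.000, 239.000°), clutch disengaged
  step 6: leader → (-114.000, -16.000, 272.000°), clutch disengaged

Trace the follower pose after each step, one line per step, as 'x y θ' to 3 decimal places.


step 0: Δleader=(1.000, 5.000, 44.000°), disengaged; cmd=(0,0,0) → follower holds at (9.000, 26.000, -37.000°)
step 1: Δleader=(-25.000, -20.000, 38.000°), engaged; cmd=(-14.500, -61.000, 56.500°) → follower=(-5.500, -35.000, 19.500°)
step 2: Δleader=(-15.000, -14.000, -7.000°), engaged; cmd=(-9.500, -43.000, -11.000°) → follower=(-15.000, -78.000, 8.500°)
step 3: Δleader=(-25.000, -16.000, 26.000°), engaged; cmd=(-14.500, -49.000, 38.500°) → follower=(-29.500, -127.000, 47.000°)
step 4: Δleader=(25.000, 18.000, -13.000°), engaged; cmd=(10.500, 53.000, -20.000°) → follower=(-19.000, -74.000, 27.000°)
step 5: Δleader=(-21.000, 6.000, 38.000°), disengaged; cmd=(0,0,0) → follower holds at (-19.000, -74.000, 27.000°)
step 6: Δleader=(6.000, -1.000, 33.000°), disengaged; cmd=(0,0,0) → follower holds at (-19.000, -74.000, 27.000°)

9.000 26.000 -37.000
-5.500 -35.000 19.500
-15.000 -78.000 8.500
-29.500 -127.000 47.000
-19.000 -74.000 27.000
-19.000 -74.000 27.000
-19.000 -74.000 27.000
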